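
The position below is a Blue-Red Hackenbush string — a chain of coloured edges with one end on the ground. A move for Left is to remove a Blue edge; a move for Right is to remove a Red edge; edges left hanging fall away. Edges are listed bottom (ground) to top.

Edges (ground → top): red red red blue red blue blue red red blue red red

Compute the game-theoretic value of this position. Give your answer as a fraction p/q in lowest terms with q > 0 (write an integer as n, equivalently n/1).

edge 1 of 12 (red): { (no moves) | 0 } → -1
edge 2 of 12 (red): { (no moves) | -1, 0 } → -2
edge 3 of 12 (red): { (no moves) | -2, -1, 0 } → -3
edge 4 of 12 (blue): { -3 | -2, -1, 0 } → -5/2
edge 5 of 12 (red): { -3 | -5/2, -2, -1, 0 } → -11/4
edge 6 of 12 (blue): { -3, -11/4 | -5/2, -2, -1, 0 } → -21/8
edge 7 of 12 (blue): { -3, -11/4, -21/8 | -5/2, -2, -1, 0 } → -41/16
edge 8 of 12 (red): { -3, -11/4, -21/8 | -41/16, -5/2, -2, -1, 0 } → -83/32
edge 9 of 12 (red): { -3, -11/4, -21/8 | -83/32, -41/16, -5/2, -2, -1, 0 } → -167/64
edge 10 of 12 (blue): { -3, -11/4, -21/8, -167/64 | -83/32, -41/16, -5/2, -2, -1, 0 } → -333/128
edge 11 of 12 (red): { -3, -11/4, -21/8, -167/64 | -333/128, -83/32, -41/16, -5/2, -2, -1, 0 } → -667/256
edge 12 of 12 (red): { -3, -11/4, -21/8, -167/64 | -667/256, -333/128, -83/32, -41/16, -5/2, -2, -1, 0 } → -1335/512

-1335/512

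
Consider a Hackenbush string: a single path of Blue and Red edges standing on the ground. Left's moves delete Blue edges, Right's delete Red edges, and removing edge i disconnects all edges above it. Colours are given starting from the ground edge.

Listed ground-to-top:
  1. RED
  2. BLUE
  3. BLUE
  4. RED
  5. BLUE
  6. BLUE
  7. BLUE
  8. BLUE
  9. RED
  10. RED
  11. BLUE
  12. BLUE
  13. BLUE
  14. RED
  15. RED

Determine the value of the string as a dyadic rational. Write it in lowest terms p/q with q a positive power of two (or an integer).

v_1 [R]  L=[·]  R=[0]  -> -1
v_2 [RB]  L=[-1]  R=[0]  -> -1/2
v_3 [RBB]  L=[-1 -1/2]  R=[0]  -> -1/4
v_4 [RBBR]  L=[-1 -1/2]  R=[-1/4 0]  -> -3/8
v_5 [RBBRB]  L=[-1 -1/2 -3/8]  R=[-1/4 0]  -> -5/16
v_6 [RBBRBB]  L=[-1 -1/2 -3/8 -5/16]  R=[-1/4 0]  -> -9/32
v_7 [RBBRBBB]  L=[-1 -1/2 -3/8 -5/16 -9/32]  R=[-1/4 0]  -> -17/64
v_8 [RBBRBBBB]  L=[-1 -1/2 -3/8 -5/16 -9/32 -17/64]  R=[-1/4 0]  -> -33/128
v_9 [RBBRBBBBR]  L=[-1 -1/2 -3/8 -5/16 -9/32 -17/64]  R=[-33/128 -1/4 0]  -> -67/256
v_10 [RBBRBBBBRR]  L=[-1 -1/2 -3/8 -5/16 -9/32 -17/64]  R=[-67/256 -33/128 -1/4 0]  -> -135/512
v_11 [RBBRBBBBRRB]  L=[-1 -1/2 -3/8 -5/16 -9/32 -17/64 -135/512]  R=[-67/256 -33/128 -1/4 0]  -> -269/1024
v_12 [RBBRBBBBRRBB]  L=[-1 -1/2 -3/8 -5/16 -9/32 -17/64 -135/512 -269/1024]  R=[-67/256 -33/128 -1/4 0]  -> -537/2048
v_13 [RBBRBBBBRRBBB]  L=[-1 -1/2 -3/8 -5/16 -9/32 -17/64 -135/512 -269/1024 -537/2048]  R=[-67/256 -33/128 -1/4 0]  -> -1073/4096
v_14 [RBBRBBBBRRBBBR]  L=[-1 -1/2 -3/8 -5/16 -9/32 -17/64 -135/512 -269/1024 -537/2048]  R=[-1073/4096 -67/256 -33/128 -1/4 0]  -> -2147/8192
v_15 [RBBRBBBBRRBBBRR]  L=[-1 -1/2 -3/8 -5/16 -9/32 -17/64 -135/512 -269/1024 -537/2048]  R=[-2147/8192 -1073/4096 -67/256 -33/128 -1/4 0]  -> -4295/16384

-4295/16384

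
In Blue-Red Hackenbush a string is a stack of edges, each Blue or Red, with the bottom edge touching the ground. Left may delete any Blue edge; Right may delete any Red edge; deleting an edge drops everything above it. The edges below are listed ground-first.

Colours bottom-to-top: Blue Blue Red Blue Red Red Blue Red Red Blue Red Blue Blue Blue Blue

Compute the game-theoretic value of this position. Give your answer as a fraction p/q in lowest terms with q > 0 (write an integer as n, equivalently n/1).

12895/8192

Prefix values for Blue Blue Red Blue Red Red Blue Red Red Blue Red Blue Blue Blue Blue via {L|R} + simplicity:
1 of 15 · B · max L 0 · min R +∞ — 1
2 of 15 · BB · max L 1 · min R +∞ — 2
3 of 15 · BBR · max L 1 · min R 2 — 3/2
4 of 15 · BBRB · max L 3/2 · min R 2 — 7/4
5 of 15 · BBRBR · max L 3/2 · min R 7/4 — 13/8
6 of 15 · BBRBRR · max L 3/2 · min R 13/8 — 25/16
7 of 15 · BBRBRRB · max L 25/16 · min R 13/8 — 51/32
8 of 15 · BBRBRRBR · max L 25/16 · min R 51/32 — 101/64
9 of 15 · BBRBRRBRR · max L 25/16 · min R 101/64 — 201/128
10 of 15 · BBRBRRBRRB · max L 201/128 · min R 101/64 — 403/256
11 of 15 · BBRBRRBRRBR · max L 201/128 · min R 403/256 — 805/512
12 of 15 · BBRBRRBRRBRB · max L 805/512 · min R 403/256 — 1611/1024
13 of 15 · BBRBRRBRRBRBB · max L 1611/1024 · min R 403/256 — 3223/2048
14 of 15 · BBRBRRBRRBRBBB · max L 3223/2048 · min R 403/256 — 6447/4096
15 of 15 · BBRBRRBRRBRBBBB · max L 6447/4096 · min R 403/256 — 12895/8192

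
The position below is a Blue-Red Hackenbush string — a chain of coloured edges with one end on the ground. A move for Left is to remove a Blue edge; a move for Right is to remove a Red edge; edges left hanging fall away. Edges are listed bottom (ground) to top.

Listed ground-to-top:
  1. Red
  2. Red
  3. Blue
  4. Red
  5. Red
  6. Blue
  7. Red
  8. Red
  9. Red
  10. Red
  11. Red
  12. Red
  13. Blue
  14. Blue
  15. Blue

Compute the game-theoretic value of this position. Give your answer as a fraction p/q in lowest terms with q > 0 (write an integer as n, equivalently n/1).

Recurse on prefixes of the 15-edge string Red Red Blue Red Red Blue Red Red Red Red Red Red Blue Blue Blue:
R: Left { ∅ }, Right { 0 } => simplest -1
RR: Left { ∅ }, Right { -1,0 } => simplest -2
RRB: Left { -2 }, Right { -1,0 } => simplest -3/2
RRBR: Left { -2 }, Right { -3/2,-1,0 } => simplest -7/4
RRBRR: Left { -2 }, Right { -7/4,-3/2,-1,0 } => simplest -15/8
RRBRRB: Left { -2,-15/8 }, Right { -7/4,-3/2,-1,0 } => simplest -29/16
RRBRRBR: Left { -2,-15/8 }, Right { -29/16,-7/4,-3/2,-1,0 } => simplest -59/32
RRBRRBRR: Left { -2,-15/8 }, Right { -59/32,-29/16,-7/4,-3/2,-1,0 } => simplest -119/64
RRBRRBRRR: Left { -2,-15/8 }, Right { -119/64,-59/32,-29/16,-7/4,-3/2,-1,0 } => simplest -239/128
RRBRRBRRRR: Left { -2,-15/8 }, Right { -239/128,-119/64,-59/32,-29/16,-7/4,-3/2,-1,0 } => simplest -479/256
RRBRRBRRRRR: Left { -2,-15/8 }, Right { -479/256,-239/128,-119/64,-59/32,-29/16,-7/4,-3/2,-1,0 } => simplest -959/512
RRBRRBRRRRRR: Left { -2,-15/8 }, Right { -959/512,-479/256,-239/128,-119/64,-59/32,-29/16,-7/4,-3/2,-1,0 } => simplest -1919/1024
RRBRRBRRRRRRB: Left { -2,-15/8,-1919/1024 }, Right { -959/512,-479/256,-239/128,-119/64,-59/32,-29/16,-7/4,-3/2,-1,0 } => simplest -3837/2048
RRBRRBRRRRRRBB: Left { -2,-15/8,-1919/1024,-3837/2048 }, Right { -959/512,-479/256,-239/128,-119/64,-59/32,-29/16,-7/4,-3/2,-1,0 } => simplest -7673/4096
RRBRRBRRRRRRBBB: Left { -2,-15/8,-1919/1024,-3837/2048,-7673/4096 }, Right { -959/512,-479/256,-239/128,-119/64,-59/32,-29/16,-7/4,-3/2,-1,0 } => simplest -15345/8192

-15345/8192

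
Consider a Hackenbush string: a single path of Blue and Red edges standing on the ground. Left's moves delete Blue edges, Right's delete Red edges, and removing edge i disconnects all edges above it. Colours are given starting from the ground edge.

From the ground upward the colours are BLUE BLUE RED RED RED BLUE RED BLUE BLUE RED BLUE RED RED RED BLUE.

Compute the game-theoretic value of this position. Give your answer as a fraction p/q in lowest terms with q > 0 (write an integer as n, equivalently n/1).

9635/8192

val_1 [B]  L=[0]  R=[(no moves)]  ⇒ 1
val_2 [BB]  L=[0,1]  R=[(no moves)]  ⇒ 2
val_3 [BBR]  L=[0,1]  R=[2]  ⇒ 3/2
val_4 [BBRR]  L=[0,1]  R=[3/2,2]  ⇒ 5/4
val_5 [BBRRR]  L=[0,1]  R=[5/4,3/2,2]  ⇒ 9/8
val_6 [BBRRRB]  L=[0,1,9/8]  R=[5/4,3/2,2]  ⇒ 19/16
val_7 [BBRRRBR]  L=[0,1,9/8]  R=[19/16,5/4,3/2,2]  ⇒ 37/32
val_8 [BBRRRBRB]  L=[0,1,9/8,37/32]  R=[19/16,5/4,3/2,2]  ⇒ 75/64
val_9 [BBRRRBRBB]  L=[0,1,9/8,37/32,75/64]  R=[19/16,5/4,3/2,2]  ⇒ 151/128
val_10 [BBRRRBRBBR]  L=[0,1,9/8,37/32,75/64]  R=[151/128,19/16,5/4,3/2,2]  ⇒ 301/256
val_11 [BBRRRBRBBRB]  L=[0,1,9/8,37/32,75/64,301/256]  R=[151/128,19/16,5/4,3/2,2]  ⇒ 603/512
val_12 [BBRRRBRBBRBR]  L=[0,1,9/8,37/32,75/64,301/256]  R=[603/512,151/128,19/16,5/4,3/2,2]  ⇒ 1205/1024
val_13 [BBRRRBRBBRBRR]  L=[0,1,9/8,37/32,75/64,301/256]  R=[1205/1024,603/512,151/128,19/16,5/4,3/2,2]  ⇒ 2409/2048
val_14 [BBRRRBRBBRBRRR]  L=[0,1,9/8,37/32,75/64,301/256]  R=[2409/2048,1205/1024,603/512,151/128,19/16,5/4,3/2,2]  ⇒ 4817/4096
val_15 [BBRRRBRBBRBRRRB]  L=[0,1,9/8,37/32,75/64,301/256,4817/4096]  R=[2409/2048,1205/1024,603/512,151/128,19/16,5/4,3/2,2]  ⇒ 9635/8192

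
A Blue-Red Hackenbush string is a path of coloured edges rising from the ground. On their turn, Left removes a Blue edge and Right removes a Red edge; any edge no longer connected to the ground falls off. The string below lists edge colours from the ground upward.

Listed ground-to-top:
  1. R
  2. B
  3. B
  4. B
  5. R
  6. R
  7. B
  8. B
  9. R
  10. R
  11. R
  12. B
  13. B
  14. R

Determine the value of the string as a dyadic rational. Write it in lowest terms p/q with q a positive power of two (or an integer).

G(R) = { ∅ | 0 } → -1
G(RB) = { -1 | 0 } → -1/2
G(RBB) = { -1 -1/2 | 0 } → -1/4
G(RBBB) = { -1 -1/2 -1/4 | 0 } → -1/8
G(RBBBR) = { -1 -1/2 -1/4 | -1/8 0 } → -3/16
G(RBBBRR) = { -1 -1/2 -1/4 | -3/16 -1/8 0 } → -7/32
G(RBBBRRB) = { -1 -1/2 -1/4 -7/32 | -3/16 -1/8 0 } → -13/64
G(RBBBRRBB) = { -1 -1/2 -1/4 -7/32 -13/64 | -3/16 -1/8 0 } → -25/128
G(RBBBRRBBR) = { -1 -1/2 -1/4 -7/32 -13/64 | -25/128 -3/16 -1/8 0 } → -51/256
G(RBBBRRBBRR) = { -1 -1/2 -1/4 -7/32 -13/64 | -51/256 -25/128 -3/16 -1/8 0 } → -103/512
G(RBBBRRBBRRR) = { -1 -1/2 -1/4 -7/32 -13/64 | -103/512 -51/256 -25/128 -3/16 -1/8 0 } → -207/1024
G(RBBBRRBBRRRB) = { -1 -1/2 -1/4 -7/32 -13/64 -207/1024 | -103/512 -51/256 -25/128 -3/16 -1/8 0 } → -413/2048
G(RBBBRRBBRRRBB) = { -1 -1/2 -1/4 -7/32 -13/64 -207/1024 -413/2048 | -103/512 -51/256 -25/128 -3/16 -1/8 0 } → -825/4096
G(RBBBRRBBRRRBBR) = { -1 -1/2 -1/4 -7/32 -13/64 -207/1024 -413/2048 | -825/4096 -103/512 -51/256 -25/128 -3/16 -1/8 0 } → -1651/8192

-1651/8192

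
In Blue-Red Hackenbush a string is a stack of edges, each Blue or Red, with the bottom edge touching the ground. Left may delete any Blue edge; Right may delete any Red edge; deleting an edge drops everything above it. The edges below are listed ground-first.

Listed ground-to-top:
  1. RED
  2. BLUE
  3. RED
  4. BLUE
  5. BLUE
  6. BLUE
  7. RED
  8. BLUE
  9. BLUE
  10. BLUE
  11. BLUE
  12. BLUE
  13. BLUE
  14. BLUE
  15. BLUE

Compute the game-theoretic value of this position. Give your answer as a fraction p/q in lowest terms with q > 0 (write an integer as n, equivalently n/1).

-8705/16384

v_1 [R]  L=[·]  R=[0]  = -1
v_2 [RB]  L=[-1]  R=[0]  = -1/2
v_3 [RBR]  L=[-1]  R=[-1/2; 0]  = -3/4
v_4 [RBRB]  L=[-1; -3/4]  R=[-1/2; 0]  = -5/8
v_5 [RBRBB]  L=[-1; -3/4; -5/8]  R=[-1/2; 0]  = -9/16
v_6 [RBRBBB]  L=[-1; -3/4; -5/8; -9/16]  R=[-1/2; 0]  = -17/32
v_7 [RBRBBBR]  L=[-1; -3/4; -5/8; -9/16]  R=[-17/32; -1/2; 0]  = -35/64
v_8 [RBRBBBRB]  L=[-1; -3/4; -5/8; -9/16; -35/64]  R=[-17/32; -1/2; 0]  = -69/128
v_9 [RBRBBBRBB]  L=[-1; -3/4; -5/8; -9/16; -35/64; -69/128]  R=[-17/32; -1/2; 0]  = -137/256
v_10 [RBRBBBRBBB]  L=[-1; -3/4; -5/8; -9/16; -35/64; -69/128; -137/256]  R=[-17/32; -1/2; 0]  = -273/512
v_11 [RBRBBBRBBBB]  L=[-1; -3/4; -5/8; -9/16; -35/64; -69/128; -137/256; -273/512]  R=[-17/32; -1/2; 0]  = -545/1024
v_12 [RBRBBBRBBBBB]  L=[-1; -3/4; -5/8; -9/16; -35/64; -69/128; -137/256; -273/512; -545/1024]  R=[-17/32; -1/2; 0]  = -1089/2048
v_13 [RBRBBBRBBBBBB]  L=[-1; -3/4; -5/8; -9/16; -35/64; -69/128; -137/256; -273/512; -545/1024; -1089/2048]  R=[-17/32; -1/2; 0]  = -2177/4096
v_14 [RBRBBBRBBBBBBB]  L=[-1; -3/4; -5/8; -9/16; -35/64; -69/128; -137/256; -273/512; -545/1024; -1089/2048; -2177/4096]  R=[-17/32; -1/2; 0]  = -4353/8192
v_15 [RBRBBBRBBBBBBBB]  L=[-1; -3/4; -5/8; -9/16; -35/64; -69/128; -137/256; -273/512; -545/1024; -1089/2048; -2177/4096; -4353/8192]  R=[-17/32; -1/2; 0]  = -8705/16384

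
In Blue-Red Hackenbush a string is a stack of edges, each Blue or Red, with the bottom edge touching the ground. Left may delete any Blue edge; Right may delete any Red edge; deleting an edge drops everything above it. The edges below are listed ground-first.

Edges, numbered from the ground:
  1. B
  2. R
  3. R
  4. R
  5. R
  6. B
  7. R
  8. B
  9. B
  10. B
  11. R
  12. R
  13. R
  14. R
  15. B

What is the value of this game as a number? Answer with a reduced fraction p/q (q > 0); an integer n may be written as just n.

g(B) = { 0 | (no moves) } -> 1
g(BR) = { 0 | 1 } -> 1/2
g(BRR) = { 0 | 1/2,1 } -> 1/4
g(BRRR) = { 0 | 1/4,1/2,1 } -> 1/8
g(BRRRR) = { 0 | 1/8,1/4,1/2,1 } -> 1/16
g(BRRRRB) = { 0,1/16 | 1/8,1/4,1/2,1 } -> 3/32
g(BRRRRBR) = { 0,1/16 | 3/32,1/8,1/4,1/2,1 } -> 5/64
g(BRRRRBRB) = { 0,1/16,5/64 | 3/32,1/8,1/4,1/2,1 } -> 11/128
g(BRRRRBRBB) = { 0,1/16,5/64,11/128 | 3/32,1/8,1/4,1/2,1 } -> 23/256
g(BRRRRBRBBB) = { 0,1/16,5/64,11/128,23/256 | 3/32,1/8,1/4,1/2,1 } -> 47/512
g(BRRRRBRBBBR) = { 0,1/16,5/64,11/128,23/256 | 47/512,3/32,1/8,1/4,1/2,1 } -> 93/1024
g(BRRRRBRBBBRR) = { 0,1/16,5/64,11/128,23/256 | 93/1024,47/512,3/32,1/8,1/4,1/2,1 } -> 185/2048
g(BRRRRBRBBBRRR) = { 0,1/16,5/64,11/128,23/256 | 185/2048,93/1024,47/512,3/32,1/8,1/4,1/2,1 } -> 369/4096
g(BRRRRBRBBBRRRR) = { 0,1/16,5/64,11/128,23/256 | 369/4096,185/2048,93/1024,47/512,3/32,1/8,1/4,1/2,1 } -> 737/8192
g(BRRRRBRBBBRRRRB) = { 0,1/16,5/64,11/128,23/256,737/8192 | 369/4096,185/2048,93/1024,47/512,3/32,1/8,1/4,1/2,1 } -> 1475/16384

1475/16384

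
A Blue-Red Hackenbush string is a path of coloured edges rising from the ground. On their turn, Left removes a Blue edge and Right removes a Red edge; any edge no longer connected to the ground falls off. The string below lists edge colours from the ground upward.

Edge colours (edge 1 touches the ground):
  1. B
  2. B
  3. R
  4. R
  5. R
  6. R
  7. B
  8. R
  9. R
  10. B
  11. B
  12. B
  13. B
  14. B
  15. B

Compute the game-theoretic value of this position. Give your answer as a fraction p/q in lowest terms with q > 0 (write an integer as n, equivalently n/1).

Prefix values for B B R R R R B R R B B B B B B via {L|R} + simplicity:
1 of 15 · B · max L 0 · min R +∞ → 1
2 of 15 · BB · max L 1 · min R +∞ → 2
3 of 15 · BBR · max L 1 · min R 2 → 3/2
4 of 15 · BBRR · max L 1 · min R 3/2 → 5/4
5 of 15 · BBRRR · max L 1 · min R 5/4 → 9/8
6 of 15 · BBRRRR · max L 1 · min R 9/8 → 17/16
7 of 15 · BBRRRRB · max L 17/16 · min R 9/8 → 35/32
8 of 15 · BBRRRRBR · max L 17/16 · min R 35/32 → 69/64
9 of 15 · BBRRRRBRR · max L 17/16 · min R 69/64 → 137/128
10 of 15 · BBRRRRBRRB · max L 137/128 · min R 69/64 → 275/256
11 of 15 · BBRRRRBRRBB · max L 275/256 · min R 69/64 → 551/512
12 of 15 · BBRRRRBRRBBB · max L 551/512 · min R 69/64 → 1103/1024
13 of 15 · BBRRRRBRRBBBB · max L 1103/1024 · min R 69/64 → 2207/2048
14 of 15 · BBRRRRBRRBBBBB · max L 2207/2048 · min R 69/64 → 4415/4096
15 of 15 · BBRRRRBRRBBBBBB · max L 4415/4096 · min R 69/64 → 8831/8192

8831/8192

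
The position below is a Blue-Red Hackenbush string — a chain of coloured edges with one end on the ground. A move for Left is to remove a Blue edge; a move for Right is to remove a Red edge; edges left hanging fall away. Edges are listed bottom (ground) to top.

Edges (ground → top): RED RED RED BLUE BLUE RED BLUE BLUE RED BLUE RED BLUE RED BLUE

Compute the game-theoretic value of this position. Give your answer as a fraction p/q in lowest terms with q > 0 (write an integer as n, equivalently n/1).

-4693/2048

value(R) = {  | 0 } ⇒ -1
value(RR) = {  | -1,0 } ⇒ -2
value(RRR) = {  | -2,-1,0 } ⇒ -3
value(RRRB) = { -3 | -2,-1,0 } ⇒ -5/2
value(RRRBB) = { -3,-5/2 | -2,-1,0 } ⇒ -9/4
value(RRRBBR) = { -3,-5/2 | -9/4,-2,-1,0 } ⇒ -19/8
value(RRRBBRB) = { -3,-5/2,-19/8 | -9/4,-2,-1,0 } ⇒ -37/16
value(RRRBBRBB) = { -3,-5/2,-19/8,-37/16 | -9/4,-2,-1,0 } ⇒ -73/32
value(RRRBBRBBR) = { -3,-5/2,-19/8,-37/16 | -73/32,-9/4,-2,-1,0 } ⇒ -147/64
value(RRRBBRBBRB) = { -3,-5/2,-19/8,-37/16,-147/64 | -73/32,-9/4,-2,-1,0 } ⇒ -293/128
value(RRRBBRBBRBR) = { -3,-5/2,-19/8,-37/16,-147/64 | -293/128,-73/32,-9/4,-2,-1,0 } ⇒ -587/256
value(RRRBBRBBRBRB) = { -3,-5/2,-19/8,-37/16,-147/64,-587/256 | -293/128,-73/32,-9/4,-2,-1,0 } ⇒ -1173/512
value(RRRBBRBBRBRBR) = { -3,-5/2,-19/8,-37/16,-147/64,-587/256 | -1173/512,-293/128,-73/32,-9/4,-2,-1,0 } ⇒ -2347/1024
value(RRRBBRBBRBRBRB) = { -3,-5/2,-19/8,-37/16,-147/64,-587/256,-2347/1024 | -1173/512,-293/128,-73/32,-9/4,-2,-1,0 } ⇒ -4693/2048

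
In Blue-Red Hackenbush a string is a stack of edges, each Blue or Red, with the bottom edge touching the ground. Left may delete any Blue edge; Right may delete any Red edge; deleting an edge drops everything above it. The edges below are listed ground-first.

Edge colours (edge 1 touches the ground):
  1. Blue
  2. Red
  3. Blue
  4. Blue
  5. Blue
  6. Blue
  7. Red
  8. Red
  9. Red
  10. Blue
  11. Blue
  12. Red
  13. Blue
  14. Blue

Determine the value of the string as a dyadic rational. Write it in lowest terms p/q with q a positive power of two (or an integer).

7735/8192

1 of 14 · B · max L 0 · min R +∞ -> 1
2 of 14 · BR · max L 0 · min R 1 -> 1/2
3 of 14 · BRB · max L 1/2 · min R 1 -> 3/4
4 of 14 · BRBB · max L 3/4 · min R 1 -> 7/8
5 of 14 · BRBBB · max L 7/8 · min R 1 -> 15/16
6 of 14 · BRBBBB · max L 15/16 · min R 1 -> 31/32
7 of 14 · BRBBBBR · max L 15/16 · min R 31/32 -> 61/64
8 of 14 · BRBBBBRR · max L 15/16 · min R 61/64 -> 121/128
9 of 14 · BRBBBBRRR · max L 15/16 · min R 121/128 -> 241/256
10 of 14 · BRBBBBRRRB · max L 241/256 · min R 121/128 -> 483/512
11 of 14 · BRBBBBRRRBB · max L 483/512 · min R 121/128 -> 967/1024
12 of 14 · BRBBBBRRRBBR · max L 483/512 · min R 967/1024 -> 1933/2048
13 of 14 · BRBBBBRRRBBRB · max L 1933/2048 · min R 967/1024 -> 3867/4096
14 of 14 · BRBBBBRRRBBRBB · max L 3867/4096 · min R 967/1024 -> 7735/8192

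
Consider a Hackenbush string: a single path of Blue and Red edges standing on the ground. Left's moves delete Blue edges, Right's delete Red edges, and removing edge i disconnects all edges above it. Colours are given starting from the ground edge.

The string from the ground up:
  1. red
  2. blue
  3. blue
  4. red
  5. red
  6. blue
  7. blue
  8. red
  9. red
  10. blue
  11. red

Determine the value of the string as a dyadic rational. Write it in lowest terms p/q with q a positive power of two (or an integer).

-411/1024

r: Left { none }, Right { 0 } — simplest -1
rb: Left { -1 }, Right { 0 } — simplest -1/2
rbb: Left { -1, -1/2 }, Right { 0 } — simplest -1/4
rbbr: Left { -1, -1/2 }, Right { -1/4, 0 } — simplest -3/8
rbbrr: Left { -1, -1/2 }, Right { -3/8, -1/4, 0 } — simplest -7/16
rbbrrb: Left { -1, -1/2, -7/16 }, Right { -3/8, -1/4, 0 } — simplest -13/32
rbbrrbb: Left { -1, -1/2, -7/16, -13/32 }, Right { -3/8, -1/4, 0 } — simplest -25/64
rbbrrbbr: Left { -1, -1/2, -7/16, -13/32 }, Right { -25/64, -3/8, -1/4, 0 } — simplest -51/128
rbbrrbbrr: Left { -1, -1/2, -7/16, -13/32 }, Right { -51/128, -25/64, -3/8, -1/4, 0 } — simplest -103/256
rbbrrbbrrb: Left { -1, -1/2, -7/16, -13/32, -103/256 }, Right { -51/128, -25/64, -3/8, -1/4, 0 } — simplest -205/512
rbbrrbbrrbr: Left { -1, -1/2, -7/16, -13/32, -103/256 }, Right { -205/512, -51/128, -25/64, -3/8, -1/4, 0 } — simplest -411/1024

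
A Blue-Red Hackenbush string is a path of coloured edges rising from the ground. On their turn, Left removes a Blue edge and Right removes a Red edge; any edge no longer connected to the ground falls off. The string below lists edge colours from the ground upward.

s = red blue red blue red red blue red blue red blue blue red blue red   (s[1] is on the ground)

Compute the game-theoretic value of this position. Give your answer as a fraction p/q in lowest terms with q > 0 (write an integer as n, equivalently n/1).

1 of 15 · r · max L −∞ · min R 0 -> -1
2 of 15 · rb · max L -1 · min R 0 -> -1/2
3 of 15 · rbr · max L -1 · min R -1/2 -> -3/4
4 of 15 · rbrb · max L -3/4 · min R -1/2 -> -5/8
5 of 15 · rbrbr · max L -3/4 · min R -5/8 -> -11/16
6 of 15 · rbrbrr · max L -3/4 · min R -11/16 -> -23/32
7 of 15 · rbrbrrb · max L -23/32 · min R -11/16 -> -45/64
8 of 15 · rbrbrrbr · max L -23/32 · min R -45/64 -> -91/128
9 of 15 · rbrbrrbrb · max L -91/128 · min R -45/64 -> -181/256
10 of 15 · rbrbrrbrbr · max L -91/128 · min R -181/256 -> -363/512
11 of 15 · rbrbrrbrbrb · max L -363/512 · min R -181/256 -> -725/1024
12 of 15 · rbrbrrbrbrbb · max L -725/1024 · min R -181/256 -> -1449/2048
13 of 15 · rbrbrrbrbrbbr · max L -725/1024 · min R -1449/2048 -> -2899/4096
14 of 15 · rbrbrrbrbrbbrb · max L -2899/4096 · min R -1449/2048 -> -5797/8192
15 of 15 · rbrbrrbrbrbbrbr · max L -2899/4096 · min R -5797/8192 -> -11595/16384

-11595/16384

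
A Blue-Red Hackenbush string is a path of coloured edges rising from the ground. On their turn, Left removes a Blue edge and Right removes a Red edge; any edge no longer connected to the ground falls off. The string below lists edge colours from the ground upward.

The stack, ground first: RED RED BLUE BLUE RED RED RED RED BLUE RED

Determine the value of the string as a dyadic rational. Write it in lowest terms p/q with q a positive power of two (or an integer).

-379/256

Prefix values for RED RED BLUE BLUE RED RED RED RED BLUE RED via {L|R} + simplicity:
edge 1 of 10 (RED): {  | 0 } => -1
edge 2 of 10 (RED): {  | -1; 0 } => -2
edge 3 of 10 (BLUE): { -2 | -1; 0 } => -3/2
edge 4 of 10 (BLUE): { -2; -3/2 | -1; 0 } => -5/4
edge 5 of 10 (RED): { -2; -3/2 | -5/4; -1; 0 } => -11/8
edge 6 of 10 (RED): { -2; -3/2 | -11/8; -5/4; -1; 0 } => -23/16
edge 7 of 10 (RED): { -2; -3/2 | -23/16; -11/8; -5/4; -1; 0 } => -47/32
edge 8 of 10 (RED): { -2; -3/2 | -47/32; -23/16; -11/8; -5/4; -1; 0 } => -95/64
edge 9 of 10 (BLUE): { -2; -3/2; -95/64 | -47/32; -23/16; -11/8; -5/4; -1; 0 } => -189/128
edge 10 of 10 (RED): { -2; -3/2; -95/64 | -189/128; -47/32; -23/16; -11/8; -5/4; -1; 0 } => -379/256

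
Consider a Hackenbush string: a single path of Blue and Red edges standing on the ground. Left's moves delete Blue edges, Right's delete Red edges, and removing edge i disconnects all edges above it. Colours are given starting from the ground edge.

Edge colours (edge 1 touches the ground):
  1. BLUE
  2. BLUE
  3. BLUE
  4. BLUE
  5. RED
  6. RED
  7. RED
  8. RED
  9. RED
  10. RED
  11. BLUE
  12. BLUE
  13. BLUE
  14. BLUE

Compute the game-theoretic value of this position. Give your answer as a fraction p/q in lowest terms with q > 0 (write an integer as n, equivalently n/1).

3103/1024

edge 1 of 14 (BLUE): { 0 | none } ⇒ 1
edge 2 of 14 (BLUE): { 0,1 | none } ⇒ 2
edge 3 of 14 (BLUE): { 0,1,2 | none } ⇒ 3
edge 4 of 14 (BLUE): { 0,1,2,3 | none } ⇒ 4
edge 5 of 14 (RED): { 0,1,2,3 | 4 } ⇒ 7/2
edge 6 of 14 (RED): { 0,1,2,3 | 7/2,4 } ⇒ 13/4
edge 7 of 14 (RED): { 0,1,2,3 | 13/4,7/2,4 } ⇒ 25/8
edge 8 of 14 (RED): { 0,1,2,3 | 25/8,13/4,7/2,4 } ⇒ 49/16
edge 9 of 14 (RED): { 0,1,2,3 | 49/16,25/8,13/4,7/2,4 } ⇒ 97/32
edge 10 of 14 (RED): { 0,1,2,3 | 97/32,49/16,25/8,13/4,7/2,4 } ⇒ 193/64
edge 11 of 14 (BLUE): { 0,1,2,3,193/64 | 97/32,49/16,25/8,13/4,7/2,4 } ⇒ 387/128
edge 12 of 14 (BLUE): { 0,1,2,3,193/64,387/128 | 97/32,49/16,25/8,13/4,7/2,4 } ⇒ 775/256
edge 13 of 14 (BLUE): { 0,1,2,3,193/64,387/128,775/256 | 97/32,49/16,25/8,13/4,7/2,4 } ⇒ 1551/512
edge 14 of 14 (BLUE): { 0,1,2,3,193/64,387/128,775/256,1551/512 | 97/32,49/16,25/8,13/4,7/2,4 } ⇒ 3103/1024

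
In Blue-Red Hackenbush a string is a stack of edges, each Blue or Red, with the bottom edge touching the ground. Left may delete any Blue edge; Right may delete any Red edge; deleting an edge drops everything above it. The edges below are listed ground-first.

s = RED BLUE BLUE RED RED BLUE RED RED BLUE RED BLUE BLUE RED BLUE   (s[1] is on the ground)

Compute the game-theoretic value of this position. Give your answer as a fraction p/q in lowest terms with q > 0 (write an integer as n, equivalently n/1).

-3493/8192

Recurse on prefixes of the 14-edge string RED BLUE BLUE RED RED BLUE RED RED BLUE RED BLUE BLUE RED BLUE:
1 of 14 · R · max L −∞ · min R 0 => -1
2 of 14 · RB · max L -1 · min R 0 => -1/2
3 of 14 · RBB · max L -1/2 · min R 0 => -1/4
4 of 14 · RBBR · max L -1/2 · min R -1/4 => -3/8
5 of 14 · RBBRR · max L -1/2 · min R -3/8 => -7/16
6 of 14 · RBBRRB · max L -7/16 · min R -3/8 => -13/32
7 of 14 · RBBRRBR · max L -7/16 · min R -13/32 => -27/64
8 of 14 · RBBRRBRR · max L -7/16 · min R -27/64 => -55/128
9 of 14 · RBBRRBRRB · max L -55/128 · min R -27/64 => -109/256
10 of 14 · RBBRRBRRBR · max L -55/128 · min R -109/256 => -219/512
11 of 14 · RBBRRBRRBRB · max L -219/512 · min R -109/256 => -437/1024
12 of 14 · RBBRRBRRBRBB · max L -437/1024 · min R -109/256 => -873/2048
13 of 14 · RBBRRBRRBRBBR · max L -437/1024 · min R -873/2048 => -1747/4096
14 of 14 · RBBRRBRRBRBBRB · max L -1747/4096 · min R -873/2048 => -3493/8192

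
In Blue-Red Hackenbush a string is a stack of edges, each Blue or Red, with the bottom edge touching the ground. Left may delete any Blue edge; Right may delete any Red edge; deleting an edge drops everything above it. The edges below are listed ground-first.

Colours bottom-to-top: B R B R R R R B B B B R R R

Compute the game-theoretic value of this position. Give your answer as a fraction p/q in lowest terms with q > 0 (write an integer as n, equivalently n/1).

4337/8192

Build g(s[:k]) for k = 1..14, string s = B R B R R R R B B B B R R R.
g(B) = { 0 | none } gives 1
g(BR) = { 0 | 1 } gives 1/2
g(BRB) = { 0; 1/2 | 1 } gives 3/4
g(BRBR) = { 0; 1/2 | 3/4; 1 } gives 5/8
g(BRBRR) = { 0; 1/2 | 5/8; 3/4; 1 } gives 9/16
g(BRBRRR) = { 0; 1/2 | 9/16; 5/8; 3/4; 1 } gives 17/32
g(BRBRRRR) = { 0; 1/2 | 17/32; 9/16; 5/8; 3/4; 1 } gives 33/64
g(BRBRRRRB) = { 0; 1/2; 33/64 | 17/32; 9/16; 5/8; 3/4; 1 } gives 67/128
g(BRBRRRRBB) = { 0; 1/2; 33/64; 67/128 | 17/32; 9/16; 5/8; 3/4; 1 } gives 135/256
g(BRBRRRRBBB) = { 0; 1/2; 33/64; 67/128; 135/256 | 17/32; 9/16; 5/8; 3/4; 1 } gives 271/512
g(BRBRRRRBBBB) = { 0; 1/2; 33/64; 67/128; 135/256; 271/512 | 17/32; 9/16; 5/8; 3/4; 1 } gives 543/1024
g(BRBRRRRBBBBR) = { 0; 1/2; 33/64; 67/128; 135/256; 271/512 | 543/1024; 17/32; 9/16; 5/8; 3/4; 1 } gives 1085/2048
g(BRBRRRRBBBBRR) = { 0; 1/2; 33/64; 67/128; 135/256; 271/512 | 1085/2048; 543/1024; 17/32; 9/16; 5/8; 3/4; 1 } gives 2169/4096
g(BRBRRRRBBBBRRR) = { 0; 1/2; 33/64; 67/128; 135/256; 271/512 | 2169/4096; 1085/2048; 543/1024; 17/32; 9/16; 5/8; 3/4; 1 } gives 4337/8192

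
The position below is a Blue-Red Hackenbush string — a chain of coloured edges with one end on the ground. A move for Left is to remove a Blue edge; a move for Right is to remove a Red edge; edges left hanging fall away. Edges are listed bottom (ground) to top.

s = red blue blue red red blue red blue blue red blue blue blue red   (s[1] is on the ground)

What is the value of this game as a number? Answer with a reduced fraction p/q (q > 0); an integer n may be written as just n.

-3363/8192

G(r) = { — | 0 } — -1
G(rb) = { -1 | 0 } — -1/2
G(rbb) = { -1; -1/2 | 0 } — -1/4
G(rbbr) = { -1; -1/2 | -1/4; 0 } — -3/8
G(rbbrr) = { -1; -1/2 | -3/8; -1/4; 0 } — -7/16
G(rbbrrb) = { -1; -1/2; -7/16 | -3/8; -1/4; 0 } — -13/32
G(rbbrrbr) = { -1; -1/2; -7/16 | -13/32; -3/8; -1/4; 0 } — -27/64
G(rbbrrbrb) = { -1; -1/2; -7/16; -27/64 | -13/32; -3/8; -1/4; 0 } — -53/128
G(rbbrrbrbb) = { -1; -1/2; -7/16; -27/64; -53/128 | -13/32; -3/8; -1/4; 0 } — -105/256
G(rbbrrbrbbr) = { -1; -1/2; -7/16; -27/64; -53/128 | -105/256; -13/32; -3/8; -1/4; 0 } — -211/512
G(rbbrrbrbbrb) = { -1; -1/2; -7/16; -27/64; -53/128; -211/512 | -105/256; -13/32; -3/8; -1/4; 0 } — -421/1024
G(rbbrrbrbbrbb) = { -1; -1/2; -7/16; -27/64; -53/128; -211/512; -421/1024 | -105/256; -13/32; -3/8; -1/4; 0 } — -841/2048
G(rbbrrbrbbrbbb) = { -1; -1/2; -7/16; -27/64; -53/128; -211/512; -421/1024; -841/2048 | -105/256; -13/32; -3/8; -1/4; 0 } — -1681/4096
G(rbbrrbrbbrbbbr) = { -1; -1/2; -7/16; -27/64; -53/128; -211/512; -421/1024; -841/2048 | -1681/4096; -105/256; -13/32; -3/8; -1/4; 0 } — -3363/8192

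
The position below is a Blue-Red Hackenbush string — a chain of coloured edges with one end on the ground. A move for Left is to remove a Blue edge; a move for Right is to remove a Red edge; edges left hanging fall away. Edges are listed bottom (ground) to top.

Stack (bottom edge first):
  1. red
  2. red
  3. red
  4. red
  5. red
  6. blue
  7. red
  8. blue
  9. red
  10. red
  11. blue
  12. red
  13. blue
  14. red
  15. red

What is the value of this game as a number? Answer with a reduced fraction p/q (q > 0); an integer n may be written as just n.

-4823/1024

1 of 15 · r · max L −∞ · min R 0 — -1
2 of 15 · rr · max L −∞ · min R -1 — -2
3 of 15 · rrr · max L −∞ · min R -2 — -3
4 of 15 · rrrr · max L −∞ · min R -3 — -4
5 of 15 · rrrrr · max L −∞ · min R -4 — -5
6 of 15 · rrrrrb · max L -5 · min R -4 — -9/2
7 of 15 · rrrrrbr · max L -5 · min R -9/2 — -19/4
8 of 15 · rrrrrbrb · max L -19/4 · min R -9/2 — -37/8
9 of 15 · rrrrrbrbr · max L -19/4 · min R -37/8 — -75/16
10 of 15 · rrrrrbrbrr · max L -19/4 · min R -75/16 — -151/32
11 of 15 · rrrrrbrbrrb · max L -151/32 · min R -75/16 — -301/64
12 of 15 · rrrrrbrbrrbr · max L -151/32 · min R -301/64 — -603/128
13 of 15 · rrrrrbrbrrbrb · max L -603/128 · min R -301/64 — -1205/256
14 of 15 · rrrrrbrbrrbrbr · max L -603/128 · min R -1205/256 — -2411/512
15 of 15 · rrrrrbrbrrbrbrr · max L -603/128 · min R -2411/512 — -4823/1024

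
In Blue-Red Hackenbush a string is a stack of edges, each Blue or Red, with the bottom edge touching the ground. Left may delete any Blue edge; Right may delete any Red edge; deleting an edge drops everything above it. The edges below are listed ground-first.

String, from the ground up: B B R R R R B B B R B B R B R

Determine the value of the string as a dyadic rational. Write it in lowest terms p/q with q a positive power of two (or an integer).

9141/8192

Prefix values for B B R R R R B B B R B B R B R via {L|R} + simplicity:
1 of 15 · B · max L 0 · min R +∞ = 1
2 of 15 · BB · max L 1 · min R +∞ = 2
3 of 15 · BBR · max L 1 · min R 2 = 3/2
4 of 15 · BBRR · max L 1 · min R 3/2 = 5/4
5 of 15 · BBRRR · max L 1 · min R 5/4 = 9/8
6 of 15 · BBRRRR · max L 1 · min R 9/8 = 17/16
7 of 15 · BBRRRRB · max L 17/16 · min R 9/8 = 35/32
8 of 15 · BBRRRRBB · max L 35/32 · min R 9/8 = 71/64
9 of 15 · BBRRRRBBB · max L 71/64 · min R 9/8 = 143/128
10 of 15 · BBRRRRBBBR · max L 71/64 · min R 143/128 = 285/256
11 of 15 · BBRRRRBBBRB · max L 285/256 · min R 143/128 = 571/512
12 of 15 · BBRRRRBBBRBB · max L 571/512 · min R 143/128 = 1143/1024
13 of 15 · BBRRRRBBBRBBR · max L 571/512 · min R 1143/1024 = 2285/2048
14 of 15 · BBRRRRBBBRBBRB · max L 2285/2048 · min R 1143/1024 = 4571/4096
15 of 15 · BBRRRRBBBRBBRBR · max L 2285/2048 · min R 4571/4096 = 9141/8192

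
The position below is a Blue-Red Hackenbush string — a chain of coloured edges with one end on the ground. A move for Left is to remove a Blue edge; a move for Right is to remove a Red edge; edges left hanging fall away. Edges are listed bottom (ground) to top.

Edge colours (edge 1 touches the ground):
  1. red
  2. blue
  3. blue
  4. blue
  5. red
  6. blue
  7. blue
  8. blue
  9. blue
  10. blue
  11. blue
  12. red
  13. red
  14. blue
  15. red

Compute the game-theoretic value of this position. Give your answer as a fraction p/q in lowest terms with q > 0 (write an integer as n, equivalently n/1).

-2075/16384

val_1 [r]  L=[∅]  R=[0]  — -1
val_2 [rb]  L=[-1]  R=[0]  — -1/2
val_3 [rbb]  L=[-1 -1/2]  R=[0]  — -1/4
val_4 [rbbb]  L=[-1 -1/2 -1/4]  R=[0]  — -1/8
val_5 [rbbbr]  L=[-1 -1/2 -1/4]  R=[-1/8 0]  — -3/16
val_6 [rbbbrb]  L=[-1 -1/2 -1/4 -3/16]  R=[-1/8 0]  — -5/32
val_7 [rbbbrbb]  L=[-1 -1/2 -1/4 -3/16 -5/32]  R=[-1/8 0]  — -9/64
val_8 [rbbbrbbb]  L=[-1 -1/2 -1/4 -3/16 -5/32 -9/64]  R=[-1/8 0]  — -17/128
val_9 [rbbbrbbbb]  L=[-1 -1/2 -1/4 -3/16 -5/32 -9/64 -17/128]  R=[-1/8 0]  — -33/256
val_10 [rbbbrbbbbb]  L=[-1 -1/2 -1/4 -3/16 -5/32 -9/64 -17/128 -33/256]  R=[-1/8 0]  — -65/512
val_11 [rbbbrbbbbbb]  L=[-1 -1/2 -1/4 -3/16 -5/32 -9/64 -17/128 -33/256 -65/512]  R=[-1/8 0]  — -129/1024
val_12 [rbbbrbbbbbbr]  L=[-1 -1/2 -1/4 -3/16 -5/32 -9/64 -17/128 -33/256 -65/512]  R=[-129/1024 -1/8 0]  — -259/2048
val_13 [rbbbrbbbbbbrr]  L=[-1 -1/2 -1/4 -3/16 -5/32 -9/64 -17/128 -33/256 -65/512]  R=[-259/2048 -129/1024 -1/8 0]  — -519/4096
val_14 [rbbbrbbbbbbrrb]  L=[-1 -1/2 -1/4 -3/16 -5/32 -9/64 -17/128 -33/256 -65/512 -519/4096]  R=[-259/2048 -129/1024 -1/8 0]  — -1037/8192
val_15 [rbbbrbbbbbbrrbr]  L=[-1 -1/2 -1/4 -3/16 -5/32 -9/64 -17/128 -33/256 -65/512 -519/4096]  R=[-1037/8192 -259/2048 -129/1024 -1/8 0]  — -2075/16384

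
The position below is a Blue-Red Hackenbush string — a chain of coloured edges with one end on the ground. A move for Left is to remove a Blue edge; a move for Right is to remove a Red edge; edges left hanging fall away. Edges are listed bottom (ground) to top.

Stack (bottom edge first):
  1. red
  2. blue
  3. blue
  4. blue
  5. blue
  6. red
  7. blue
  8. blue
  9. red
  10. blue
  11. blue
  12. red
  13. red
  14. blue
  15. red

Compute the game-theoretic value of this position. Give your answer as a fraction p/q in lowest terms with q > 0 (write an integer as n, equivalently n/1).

step 1: add red to get r; options L={ · } R={ 0 } ⇒ -1
step 2: add blue to get rb; options L={ -1 } R={ 0 } ⇒ -1/2
step 3: add blue to get rbb; options L={ -1 -1/2 } R={ 0 } ⇒ -1/4
step 4: add blue to get rbbb; options L={ -1 -1/2 -1/4 } R={ 0 } ⇒ -1/8
step 5: add blue to get rbbbb; options L={ -1 -1/2 -1/4 -1/8 } R={ 0 } ⇒ -1/16
step 6: add red to get rbbbbr; options L={ -1 -1/2 -1/4 -1/8 } R={ -1/16 0 } ⇒ -3/32
step 7: add blue to get rbbbbrb; options L={ -1 -1/2 -1/4 -1/8 -3/32 } R={ -1/16 0 } ⇒ -5/64
step 8: add blue to get rbbbbrbb; options L={ -1 -1/2 -1/4 -1/8 -3/32 -5/64 } R={ -1/16 0 } ⇒ -9/128
step 9: add red to get rbbbbrbbr; options L={ -1 -1/2 -1/4 -1/8 -3/32 -5/64 } R={ -9/128 -1/16 0 } ⇒ -19/256
step 10: add blue to get rbbbbrbbrb; options L={ -1 -1/2 -1/4 -1/8 -3/32 -5/64 -19/256 } R={ -9/128 -1/16 0 } ⇒ -37/512
step 11: add blue to get rbbbbrbbrbb; options L={ -1 -1/2 -1/4 -1/8 -3/32 -5/64 -19/256 -37/512 } R={ -9/128 -1/16 0 } ⇒ -73/1024
step 12: add red to get rbbbbrbbrbbr; options L={ -1 -1/2 -1/4 -1/8 -3/32 -5/64 -19/256 -37/512 } R={ -73/1024 -9/128 -1/16 0 } ⇒ -147/2048
step 13: add red to get rbbbbrbbrbbrr; options L={ -1 -1/2 -1/4 -1/8 -3/32 -5/64 -19/256 -37/512 } R={ -147/2048 -73/1024 -9/128 -1/16 0 } ⇒ -295/4096
step 14: add blue to get rbbbbrbbrbbrrb; options L={ -1 -1/2 -1/4 -1/8 -3/32 -5/64 -19/256 -37/512 -295/4096 } R={ -147/2048 -73/1024 -9/128 -1/16 0 } ⇒ -589/8192
step 15: add red to get rbbbbrbbrbbrrbr; options L={ -1 -1/2 -1/4 -1/8 -3/32 -5/64 -19/256 -37/512 -295/4096 } R={ -589/8192 -147/2048 -73/1024 -9/128 -1/16 0 } ⇒ -1179/16384

-1179/16384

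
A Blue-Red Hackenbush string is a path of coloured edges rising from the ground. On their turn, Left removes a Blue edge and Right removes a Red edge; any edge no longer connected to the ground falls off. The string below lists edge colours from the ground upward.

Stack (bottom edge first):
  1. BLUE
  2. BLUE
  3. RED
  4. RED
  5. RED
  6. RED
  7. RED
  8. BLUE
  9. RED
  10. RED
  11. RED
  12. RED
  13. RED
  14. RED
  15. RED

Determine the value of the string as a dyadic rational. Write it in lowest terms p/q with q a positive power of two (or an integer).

8449/8192

value_1 [B]  L=[0]  R=[∅]  → 1
value_2 [BB]  L=[0, 1]  R=[∅]  → 2
value_3 [BBR]  L=[0, 1]  R=[2]  → 3/2
value_4 [BBRR]  L=[0, 1]  R=[3/2, 2]  → 5/4
value_5 [BBRRR]  L=[0, 1]  R=[5/4, 3/2, 2]  → 9/8
value_6 [BBRRRR]  L=[0, 1]  R=[9/8, 5/4, 3/2, 2]  → 17/16
value_7 [BBRRRRR]  L=[0, 1]  R=[17/16, 9/8, 5/4, 3/2, 2]  → 33/32
value_8 [BBRRRRRB]  L=[0, 1, 33/32]  R=[17/16, 9/8, 5/4, 3/2, 2]  → 67/64
value_9 [BBRRRRRBR]  L=[0, 1, 33/32]  R=[67/64, 17/16, 9/8, 5/4, 3/2, 2]  → 133/128
value_10 [BBRRRRRBRR]  L=[0, 1, 33/32]  R=[133/128, 67/64, 17/16, 9/8, 5/4, 3/2, 2]  → 265/256
value_11 [BBRRRRRBRRR]  L=[0, 1, 33/32]  R=[265/256, 133/128, 67/64, 17/16, 9/8, 5/4, 3/2, 2]  → 529/512
value_12 [BBRRRRRBRRRR]  L=[0, 1, 33/32]  R=[529/512, 265/256, 133/128, 67/64, 17/16, 9/8, 5/4, 3/2, 2]  → 1057/1024
value_13 [BBRRRRRBRRRRR]  L=[0, 1, 33/32]  R=[1057/1024, 529/512, 265/256, 133/128, 67/64, 17/16, 9/8, 5/4, 3/2, 2]  → 2113/2048
value_14 [BBRRRRRBRRRRRR]  L=[0, 1, 33/32]  R=[2113/2048, 1057/1024, 529/512, 265/256, 133/128, 67/64, 17/16, 9/8, 5/4, 3/2, 2]  → 4225/4096
value_15 [BBRRRRRBRRRRRRR]  L=[0, 1, 33/32]  R=[4225/4096, 2113/2048, 1057/1024, 529/512, 265/256, 133/128, 67/64, 17/16, 9/8, 5/4, 3/2, 2]  → 8449/8192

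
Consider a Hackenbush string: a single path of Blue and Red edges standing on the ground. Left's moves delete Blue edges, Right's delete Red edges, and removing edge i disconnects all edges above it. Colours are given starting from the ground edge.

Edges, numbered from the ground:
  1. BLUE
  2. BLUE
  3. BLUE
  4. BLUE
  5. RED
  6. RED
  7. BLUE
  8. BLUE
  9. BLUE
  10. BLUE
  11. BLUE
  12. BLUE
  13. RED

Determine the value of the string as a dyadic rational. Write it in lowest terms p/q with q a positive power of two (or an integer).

1789/512

Build G(s[:k]) for k = 1..13, string s = BLUE BLUE BLUE BLUE RED RED BLUE BLUE BLUE BLUE BLUE BLUE RED.
1 of 13 · B · max L 0 · min R +∞ -> 1
2 of 13 · BB · max L 1 · min R +∞ -> 2
3 of 13 · BBB · max L 2 · min R +∞ -> 3
4 of 13 · BBBB · max L 3 · min R +∞ -> 4
5 of 13 · BBBBR · max L 3 · min R 4 -> 7/2
6 of 13 · BBBBRR · max L 3 · min R 7/2 -> 13/4
7 of 13 · BBBBRRB · max L 13/4 · min R 7/2 -> 27/8
8 of 13 · BBBBRRBB · max L 27/8 · min R 7/2 -> 55/16
9 of 13 · BBBBRRBBB · max L 55/16 · min R 7/2 -> 111/32
10 of 13 · BBBBRRBBBB · max L 111/32 · min R 7/2 -> 223/64
11 of 13 · BBBBRRBBBBB · max L 223/64 · min R 7/2 -> 447/128
12 of 13 · BBBBRRBBBBBB · max L 447/128 · min R 7/2 -> 895/256
13 of 13 · BBBBRRBBBBBBR · max L 447/128 · min R 895/256 -> 1789/512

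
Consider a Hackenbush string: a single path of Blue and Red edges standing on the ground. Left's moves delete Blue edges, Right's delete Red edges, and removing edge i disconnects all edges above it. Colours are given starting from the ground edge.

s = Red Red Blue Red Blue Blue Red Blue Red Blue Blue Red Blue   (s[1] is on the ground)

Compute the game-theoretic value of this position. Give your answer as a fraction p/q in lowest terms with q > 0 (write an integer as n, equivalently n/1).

-3237/2048

1 of 13 · R · max L −∞ · min R 0 → -1
2 of 13 · RR · max L −∞ · min R -1 → -2
3 of 13 · RRB · max L -2 · min R -1 → -3/2
4 of 13 · RRBR · max L -2 · min R -3/2 → -7/4
5 of 13 · RRBRB · max L -7/4 · min R -3/2 → -13/8
6 of 13 · RRBRBB · max L -13/8 · min R -3/2 → -25/16
7 of 13 · RRBRBBR · max L -13/8 · min R -25/16 → -51/32
8 of 13 · RRBRBBRB · max L -51/32 · min R -25/16 → -101/64
9 of 13 · RRBRBBRBR · max L -51/32 · min R -101/64 → -203/128
10 of 13 · RRBRBBRBRB · max L -203/128 · min R -101/64 → -405/256
11 of 13 · RRBRBBRBRBB · max L -405/256 · min R -101/64 → -809/512
12 of 13 · RRBRBBRBRBBR · max L -405/256 · min R -809/512 → -1619/1024
13 of 13 · RRBRBBRBRBBRB · max L -1619/1024 · min R -809/512 → -3237/2048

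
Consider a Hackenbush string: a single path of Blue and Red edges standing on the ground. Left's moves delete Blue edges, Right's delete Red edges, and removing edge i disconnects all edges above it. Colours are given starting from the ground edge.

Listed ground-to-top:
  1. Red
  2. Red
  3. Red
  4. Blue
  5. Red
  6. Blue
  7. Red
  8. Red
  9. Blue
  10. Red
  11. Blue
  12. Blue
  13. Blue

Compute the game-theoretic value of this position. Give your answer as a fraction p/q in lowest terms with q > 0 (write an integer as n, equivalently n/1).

R: Left { ∅ }, Right { 0 } => simplest -1
RR: Left { ∅ }, Right { -1,0 } => simplest -2
RRR: Left { ∅ }, Right { -2,-1,0 } => simplest -3
RRRB: Left { -3 }, Right { -2,-1,0 } => simplest -5/2
RRRBR: Left { -3 }, Right { -5/2,-2,-1,0 } => simplest -11/4
RRRBRB: Left { -3,-11/4 }, Right { -5/2,-2,-1,0 } => simplest -21/8
RRRBRBR: Left { -3,-11/4 }, Right { -21/8,-5/2,-2,-1,0 } => simplest -43/16
RRRBRBRR: Left { -3,-11/4 }, Right { -43/16,-21/8,-5/2,-2,-1,0 } => simplest -87/32
RRRBRBRRB: Left { -3,-11/4,-87/32 }, Right { -43/16,-21/8,-5/2,-2,-1,0 } => simplest -173/64
RRRBRBRRBR: Left { -3,-11/4,-87/32 }, Right { -173/64,-43/16,-21/8,-5/2,-2,-1,0 } => simplest -347/128
RRRBRBRRBRB: Left { -3,-11/4,-87/32,-347/128 }, Right { -173/64,-43/16,-21/8,-5/2,-2,-1,0 } => simplest -693/256
RRRBRBRRBRBB: Left { -3,-11/4,-87/32,-347/128,-693/256 }, Right { -173/64,-43/16,-21/8,-5/2,-2,-1,0 } => simplest -1385/512
RRRBRBRRBRBBB: Left { -3,-11/4,-87/32,-347/128,-693/256,-1385/512 }, Right { -173/64,-43/16,-21/8,-5/2,-2,-1,0 } => simplest -2769/1024

-2769/1024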